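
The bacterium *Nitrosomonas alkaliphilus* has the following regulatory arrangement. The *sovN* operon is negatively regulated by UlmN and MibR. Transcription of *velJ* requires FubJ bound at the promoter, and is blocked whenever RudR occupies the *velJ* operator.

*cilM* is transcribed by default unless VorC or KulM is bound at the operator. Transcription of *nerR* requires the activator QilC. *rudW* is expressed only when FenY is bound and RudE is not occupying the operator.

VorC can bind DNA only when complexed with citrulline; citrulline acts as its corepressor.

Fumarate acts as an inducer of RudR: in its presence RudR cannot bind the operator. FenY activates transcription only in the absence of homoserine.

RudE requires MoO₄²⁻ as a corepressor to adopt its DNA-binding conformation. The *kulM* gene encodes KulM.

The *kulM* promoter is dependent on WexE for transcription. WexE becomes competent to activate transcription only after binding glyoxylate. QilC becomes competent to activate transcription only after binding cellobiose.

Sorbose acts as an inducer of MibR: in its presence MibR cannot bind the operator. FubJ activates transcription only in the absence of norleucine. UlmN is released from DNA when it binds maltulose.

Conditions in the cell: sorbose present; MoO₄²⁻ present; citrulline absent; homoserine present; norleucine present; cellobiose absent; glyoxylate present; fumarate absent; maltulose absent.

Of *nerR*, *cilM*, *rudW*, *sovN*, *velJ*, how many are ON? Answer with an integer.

0

Cellobiose is absent, so QilC is inactive.
Required activator QilC is absent, so *nerR* is not transcribed.
→ *nerR* is OFF.
Citrulline is absent, so VorC is inactive.
Glyoxylate is present, so WexE is active.
No repressor is bound and WexE is active, so *kulM* is transcribed.
So KulM is produced and active.
With repressor KulM bound, *cilM* is not transcribed.
→ *cilM* is OFF.
MoO₄²⁻ is present, so RudE is active.
Homoserine is present, so FenY is inactive.
With repressor RudE bound, *rudW* is not transcribed.
→ *rudW* is OFF.
Maltulose is absent, so UlmN is active.
Sorbose is present, so MibR is inactive.
With repressor UlmN bound, *sovN* is not transcribed.
→ *sovN* is OFF.
Norleucine is present, so FubJ is inactive.
Fumarate is absent, so RudR is active.
With repressor RudR bound, *velJ* is not transcribed.
→ *velJ* is OFF.
0 of the 5 genes are transcribed.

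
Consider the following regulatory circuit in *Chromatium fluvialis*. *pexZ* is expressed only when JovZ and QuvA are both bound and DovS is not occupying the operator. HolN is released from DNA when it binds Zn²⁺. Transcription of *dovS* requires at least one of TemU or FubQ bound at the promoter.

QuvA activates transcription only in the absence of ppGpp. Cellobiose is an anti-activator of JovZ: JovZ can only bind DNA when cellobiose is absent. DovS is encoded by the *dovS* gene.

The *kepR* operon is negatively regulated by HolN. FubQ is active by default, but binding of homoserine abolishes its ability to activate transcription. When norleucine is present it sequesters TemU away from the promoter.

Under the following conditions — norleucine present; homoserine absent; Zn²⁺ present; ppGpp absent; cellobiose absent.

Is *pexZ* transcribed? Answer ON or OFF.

OFF

Cellobiose is absent, so JovZ is active.
Norleucine is present, so TemU is inactive.
Homoserine is absent, so FubQ is active.
Activator FubQ is present, so *dovS* is transcribed.
So DovS is produced and active.
ppGpp is absent, so QuvA is active.
With repressor DovS bound, *pexZ* is not transcribed.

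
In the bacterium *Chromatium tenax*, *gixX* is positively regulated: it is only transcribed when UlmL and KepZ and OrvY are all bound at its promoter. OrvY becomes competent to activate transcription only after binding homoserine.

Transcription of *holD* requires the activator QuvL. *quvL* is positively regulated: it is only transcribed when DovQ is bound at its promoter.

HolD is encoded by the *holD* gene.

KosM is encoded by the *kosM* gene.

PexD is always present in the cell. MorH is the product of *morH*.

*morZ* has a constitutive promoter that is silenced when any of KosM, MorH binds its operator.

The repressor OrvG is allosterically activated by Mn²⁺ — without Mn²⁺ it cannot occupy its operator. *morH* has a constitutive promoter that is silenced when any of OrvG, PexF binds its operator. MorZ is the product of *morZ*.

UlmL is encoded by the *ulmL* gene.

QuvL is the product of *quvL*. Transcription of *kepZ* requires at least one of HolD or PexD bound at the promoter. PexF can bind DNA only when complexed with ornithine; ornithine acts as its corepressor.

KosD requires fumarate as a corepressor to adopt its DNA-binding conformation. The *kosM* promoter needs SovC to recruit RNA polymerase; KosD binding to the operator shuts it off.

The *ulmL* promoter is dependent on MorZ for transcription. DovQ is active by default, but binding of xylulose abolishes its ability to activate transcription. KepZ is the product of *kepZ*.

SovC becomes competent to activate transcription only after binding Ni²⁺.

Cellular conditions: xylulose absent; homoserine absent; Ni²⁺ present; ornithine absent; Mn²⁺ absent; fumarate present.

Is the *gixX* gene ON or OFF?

OFF

Ni²⁺ is present, so SovC is active.
Fumarate is present, so KosD is active.
With repressor KosD bound, *kosM* is not transcribed.
So KosM is not produced.
Mn²⁺ is absent, so OrvG is inactive.
Ornithine is absent, so PexF is inactive.
With no repressor bound, *morH* is transcribed.
So MorH is produced and active.
With repressor MorH bound, *morZ* is not transcribed.
So MorZ is not produced.
Required activator MorZ is absent, so *ulmL* is not transcribed.
So UlmL is not produced.
Xylulose is absent, so DovQ is active.
No repressor is bound and DovQ is active, so *quvL* is transcribed.
So QuvL is produced and active.
No repressor is bound and QuvL is active, so *holD* is transcribed.
So HolD is produced and active.
PexD is produced constitutively and is active.
Activator HolD is present, so *kepZ* is transcribed.
So KepZ is produced and active.
Homoserine is absent, so OrvY is inactive.
Required activator UlmL is absent, so *gixX* is not transcribed.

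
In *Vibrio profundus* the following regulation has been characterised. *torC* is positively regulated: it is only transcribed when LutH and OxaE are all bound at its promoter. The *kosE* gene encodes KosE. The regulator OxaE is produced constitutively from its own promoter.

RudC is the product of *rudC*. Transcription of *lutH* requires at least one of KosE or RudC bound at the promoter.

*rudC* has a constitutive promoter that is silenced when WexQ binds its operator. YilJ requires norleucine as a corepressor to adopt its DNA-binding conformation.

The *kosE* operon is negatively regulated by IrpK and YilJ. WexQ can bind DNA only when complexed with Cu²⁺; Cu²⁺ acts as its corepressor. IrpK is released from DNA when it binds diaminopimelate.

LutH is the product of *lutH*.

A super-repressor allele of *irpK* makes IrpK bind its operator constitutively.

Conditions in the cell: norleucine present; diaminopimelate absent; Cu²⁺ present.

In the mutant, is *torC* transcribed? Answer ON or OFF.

OFF

IrpK is constitutively active in this strain.
Norleucine is present, so YilJ is active.
With repressor IrpK bound, *kosE* is not transcribed.
So KosE is not produced.
Cu²⁺ is present, so WexQ is active.
With repressor WexQ bound, *rudC* is not transcribed.
So RudC is not produced.
No activator is available at the *lutH* promoter, so *lutH* is not transcribed.
So LutH is not produced.
OxaE is produced constitutively and is active.
Required activator LutH is absent, so *torC* is not transcribed.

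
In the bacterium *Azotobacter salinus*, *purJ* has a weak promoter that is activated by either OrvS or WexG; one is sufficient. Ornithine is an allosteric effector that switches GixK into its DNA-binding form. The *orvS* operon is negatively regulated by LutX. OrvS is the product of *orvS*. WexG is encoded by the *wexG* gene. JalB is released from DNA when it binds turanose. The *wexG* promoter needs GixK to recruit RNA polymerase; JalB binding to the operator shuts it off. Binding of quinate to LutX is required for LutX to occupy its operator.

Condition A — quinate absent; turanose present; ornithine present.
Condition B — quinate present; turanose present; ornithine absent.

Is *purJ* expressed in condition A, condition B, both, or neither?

Condition A:
Quinate is absent, so LutX is inactive.
With no repressor bound, *orvS* is transcribed.
So OrvS is produced and active.
Turanose is present, so JalB is inactive.
Ornithine is present, so GixK is active.
No repressor is bound and GixK is active, so *wexG* is transcribed.
So WexG is produced and active.
Activator OrvS is present, so *purJ* is transcribed.
→ *purJ* is ON in A.
Condition B:
Quinate is present, so LutX is active.
With repressor LutX bound, *orvS* is not transcribed.
So OrvS is not produced.
Turanose is present, so JalB is inactive.
Ornithine is absent, so GixK is inactive.
Required activator GixK is absent, so *wexG* is not transcribed.
So WexG is not produced.
No activator is available at the *purJ* promoter, so *purJ* is not transcribed.
→ *purJ* is OFF in B.

A only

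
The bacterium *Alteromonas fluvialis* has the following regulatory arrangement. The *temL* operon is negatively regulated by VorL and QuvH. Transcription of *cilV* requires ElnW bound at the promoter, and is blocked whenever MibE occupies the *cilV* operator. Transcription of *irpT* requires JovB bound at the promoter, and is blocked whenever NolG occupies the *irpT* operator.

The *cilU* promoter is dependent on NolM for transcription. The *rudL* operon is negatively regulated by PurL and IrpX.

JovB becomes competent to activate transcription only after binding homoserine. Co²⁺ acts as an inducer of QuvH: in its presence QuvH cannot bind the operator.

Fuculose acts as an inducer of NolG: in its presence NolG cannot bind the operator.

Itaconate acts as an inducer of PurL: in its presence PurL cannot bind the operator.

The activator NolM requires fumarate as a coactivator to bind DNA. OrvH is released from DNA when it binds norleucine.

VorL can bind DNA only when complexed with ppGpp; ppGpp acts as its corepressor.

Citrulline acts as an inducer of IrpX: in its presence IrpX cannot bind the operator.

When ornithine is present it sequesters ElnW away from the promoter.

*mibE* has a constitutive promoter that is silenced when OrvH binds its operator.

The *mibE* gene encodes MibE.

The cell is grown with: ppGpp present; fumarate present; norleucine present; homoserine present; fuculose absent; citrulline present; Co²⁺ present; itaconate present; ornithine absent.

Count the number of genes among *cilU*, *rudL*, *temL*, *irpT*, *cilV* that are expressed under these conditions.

2

Fumarate is present, so NolM is active.
No repressor is bound and NolM is active, so *cilU* is transcribed.
→ *cilU* is ON.
Itaconate is present, so PurL is inactive.
Citrulline is present, so IrpX is inactive.
With no repressor bound, *rudL* is transcribed.
→ *rudL* is ON.
ppGpp is present, so VorL is active.
Co²⁺ is present, so QuvH is inactive.
With repressor VorL bound, *temL* is not transcribed.
→ *temL* is OFF.
Fuculose is absent, so NolG is active.
Homoserine is present, so JovB is active.
With repressor NolG bound, *irpT* is not transcribed.
→ *irpT* is OFF.
Norleucine is present, so OrvH is inactive.
With no repressor bound, *mibE* is transcribed.
So MibE is produced and active.
Ornithine is absent, so ElnW is active.
With repressor MibE bound, *cilV* is not transcribed.
→ *cilV* is OFF.
2 of the 5 genes are transcribed.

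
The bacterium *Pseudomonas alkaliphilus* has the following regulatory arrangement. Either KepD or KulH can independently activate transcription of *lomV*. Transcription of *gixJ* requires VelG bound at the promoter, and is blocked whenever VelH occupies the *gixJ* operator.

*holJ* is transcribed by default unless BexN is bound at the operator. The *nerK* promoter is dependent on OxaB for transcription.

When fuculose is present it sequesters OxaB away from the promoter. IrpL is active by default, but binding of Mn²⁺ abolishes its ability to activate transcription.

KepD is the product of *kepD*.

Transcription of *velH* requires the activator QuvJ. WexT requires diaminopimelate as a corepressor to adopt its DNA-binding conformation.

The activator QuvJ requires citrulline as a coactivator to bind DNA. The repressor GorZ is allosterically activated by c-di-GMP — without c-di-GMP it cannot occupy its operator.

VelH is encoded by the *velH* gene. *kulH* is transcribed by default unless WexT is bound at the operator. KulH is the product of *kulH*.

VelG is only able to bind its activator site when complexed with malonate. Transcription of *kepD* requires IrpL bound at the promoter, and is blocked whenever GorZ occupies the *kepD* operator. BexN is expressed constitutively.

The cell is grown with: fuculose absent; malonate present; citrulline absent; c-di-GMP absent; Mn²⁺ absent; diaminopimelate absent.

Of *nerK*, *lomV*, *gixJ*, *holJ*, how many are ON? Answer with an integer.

Fuculose is absent, so OxaB is active.
No repressor is bound and OxaB is active, so *nerK* is transcribed.
→ *nerK* is ON.
Mn²⁺ is absent, so IrpL is active.
c-di-GMP is absent, so GorZ is inactive.
No repressor is bound and IrpL is active, so *kepD* is transcribed.
So KepD is produced and active.
Diaminopimelate is absent, so WexT is inactive.
With no repressor bound, *kulH* is transcribed.
So KulH is produced and active.
Activator KepD is present, so *lomV* is transcribed.
→ *lomV* is ON.
Citrulline is absent, so QuvJ is inactive.
Required activator QuvJ is absent, so *velH* is not transcribed.
So VelH is not produced.
Malonate is present, so VelG is active.
No repressor is bound and VelG is active, so *gixJ* is transcribed.
→ *gixJ* is ON.
BexN is produced constitutively and is active.
With repressor BexN bound, *holJ* is not transcribed.
→ *holJ* is OFF.
3 of the 4 genes are transcribed.

3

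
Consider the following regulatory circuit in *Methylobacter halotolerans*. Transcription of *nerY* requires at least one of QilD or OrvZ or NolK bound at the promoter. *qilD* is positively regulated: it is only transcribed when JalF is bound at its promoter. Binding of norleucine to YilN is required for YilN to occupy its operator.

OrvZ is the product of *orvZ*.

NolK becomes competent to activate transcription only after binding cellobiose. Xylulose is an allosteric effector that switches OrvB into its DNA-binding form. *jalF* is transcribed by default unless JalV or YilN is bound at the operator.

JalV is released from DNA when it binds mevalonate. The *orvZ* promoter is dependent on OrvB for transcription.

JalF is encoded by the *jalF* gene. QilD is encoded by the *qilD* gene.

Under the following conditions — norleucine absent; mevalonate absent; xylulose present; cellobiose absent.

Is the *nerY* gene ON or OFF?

ON

Mevalonate is absent, so JalV is active.
Norleucine is absent, so YilN is inactive.
With repressor JalV bound, *jalF* is not transcribed.
So JalF is not produced.
Required activator JalF is absent, so *qilD* is not transcribed.
So QilD is not produced.
Xylulose is present, so OrvB is active.
No repressor is bound and OrvB is active, so *orvZ* is transcribed.
So OrvZ is produced and active.
Cellobiose is absent, so NolK is inactive.
Activator OrvZ is present, so *nerY* is transcribed.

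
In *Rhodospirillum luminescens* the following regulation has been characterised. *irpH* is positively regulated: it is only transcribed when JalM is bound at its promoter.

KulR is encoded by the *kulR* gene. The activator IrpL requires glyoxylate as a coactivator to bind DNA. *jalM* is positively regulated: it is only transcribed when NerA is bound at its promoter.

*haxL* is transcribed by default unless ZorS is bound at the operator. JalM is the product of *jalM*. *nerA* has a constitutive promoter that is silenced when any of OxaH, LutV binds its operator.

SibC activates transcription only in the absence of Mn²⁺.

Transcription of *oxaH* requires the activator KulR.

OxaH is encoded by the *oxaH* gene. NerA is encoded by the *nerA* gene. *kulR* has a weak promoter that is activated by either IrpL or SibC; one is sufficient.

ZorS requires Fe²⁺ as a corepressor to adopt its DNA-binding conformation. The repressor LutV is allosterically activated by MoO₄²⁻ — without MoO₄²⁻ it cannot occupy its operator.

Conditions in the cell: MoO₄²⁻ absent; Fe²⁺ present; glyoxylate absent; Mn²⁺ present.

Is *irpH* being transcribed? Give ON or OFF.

ON

Glyoxylate is absent, so IrpL is inactive.
Mn²⁺ is present, so SibC is inactive.
No activator is available at the *kulR* promoter, so *kulR* is not transcribed.
So KulR is not produced.
Required activator KulR is absent, so *oxaH* is not transcribed.
So OxaH is not produced.
MoO₄²⁻ is absent, so LutV is inactive.
With no repressor bound, *nerA* is transcribed.
So NerA is produced and active.
No repressor is bound and NerA is active, so *jalM* is transcribed.
So JalM is produced and active.
No repressor is bound and JalM is active, so *irpH* is transcribed.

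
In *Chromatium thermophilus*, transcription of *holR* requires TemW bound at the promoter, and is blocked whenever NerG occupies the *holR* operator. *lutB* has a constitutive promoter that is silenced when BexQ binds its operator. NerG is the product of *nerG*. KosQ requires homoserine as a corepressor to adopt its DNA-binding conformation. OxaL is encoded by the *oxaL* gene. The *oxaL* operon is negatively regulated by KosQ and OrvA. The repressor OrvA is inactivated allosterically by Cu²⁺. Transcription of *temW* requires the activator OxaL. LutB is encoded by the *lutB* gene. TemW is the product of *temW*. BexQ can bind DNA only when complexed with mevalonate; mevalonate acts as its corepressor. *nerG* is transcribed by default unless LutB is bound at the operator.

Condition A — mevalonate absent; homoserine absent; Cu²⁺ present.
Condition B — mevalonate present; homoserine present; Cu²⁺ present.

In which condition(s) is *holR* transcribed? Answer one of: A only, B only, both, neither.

Condition A:
Mevalonate is absent, so BexQ is inactive.
With no repressor bound, *lutB* is transcribed.
So LutB is produced and active.
With repressor LutB bound, *nerG* is not transcribed.
So NerG is not produced.
Homoserine is absent, so KosQ is inactive.
Cu²⁺ is present, so OrvA is inactive.
With no repressor bound, *oxaL* is transcribed.
So OxaL is produced and active.
No repressor is bound and OxaL is active, so *temW* is transcribed.
So TemW is produced and active.
No repressor is bound and TemW is active, so *holR* is transcribed.
→ *holR* is ON in A.
Condition B:
Mevalonate is present, so BexQ is active.
With repressor BexQ bound, *lutB* is not transcribed.
So LutB is not produced.
With no repressor bound, *nerG* is transcribed.
So NerG is produced and active.
Homoserine is present, so KosQ is active.
Cu²⁺ is present, so OrvA is inactive.
With repressor KosQ bound, *oxaL* is not transcribed.
So OxaL is not produced.
Required activator OxaL is absent, so *temW* is not transcribed.
So TemW is not produced.
With repressor NerG bound, *holR* is not transcribed.
→ *holR* is OFF in B.

A only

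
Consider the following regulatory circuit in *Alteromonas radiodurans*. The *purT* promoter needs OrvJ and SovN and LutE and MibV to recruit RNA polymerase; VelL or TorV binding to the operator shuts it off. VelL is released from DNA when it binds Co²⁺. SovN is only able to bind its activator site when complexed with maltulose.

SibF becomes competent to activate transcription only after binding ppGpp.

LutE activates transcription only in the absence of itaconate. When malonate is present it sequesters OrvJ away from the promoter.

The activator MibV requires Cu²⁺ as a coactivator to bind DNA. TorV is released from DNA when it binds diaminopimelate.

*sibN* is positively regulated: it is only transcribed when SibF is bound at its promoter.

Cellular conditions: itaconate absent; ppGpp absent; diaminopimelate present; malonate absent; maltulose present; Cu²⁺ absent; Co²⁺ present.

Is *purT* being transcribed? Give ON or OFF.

Malonate is absent, so OrvJ is active.
Maltulose is present, so SovN is active.
Co²⁺ is present, so VelL is inactive.
Itaconate is absent, so LutE is active.
Cu²⁺ is absent, so MibV is inactive.
Diaminopimelate is present, so TorV is inactive.
Required activator MibV is absent, so *purT* is not transcribed.

OFF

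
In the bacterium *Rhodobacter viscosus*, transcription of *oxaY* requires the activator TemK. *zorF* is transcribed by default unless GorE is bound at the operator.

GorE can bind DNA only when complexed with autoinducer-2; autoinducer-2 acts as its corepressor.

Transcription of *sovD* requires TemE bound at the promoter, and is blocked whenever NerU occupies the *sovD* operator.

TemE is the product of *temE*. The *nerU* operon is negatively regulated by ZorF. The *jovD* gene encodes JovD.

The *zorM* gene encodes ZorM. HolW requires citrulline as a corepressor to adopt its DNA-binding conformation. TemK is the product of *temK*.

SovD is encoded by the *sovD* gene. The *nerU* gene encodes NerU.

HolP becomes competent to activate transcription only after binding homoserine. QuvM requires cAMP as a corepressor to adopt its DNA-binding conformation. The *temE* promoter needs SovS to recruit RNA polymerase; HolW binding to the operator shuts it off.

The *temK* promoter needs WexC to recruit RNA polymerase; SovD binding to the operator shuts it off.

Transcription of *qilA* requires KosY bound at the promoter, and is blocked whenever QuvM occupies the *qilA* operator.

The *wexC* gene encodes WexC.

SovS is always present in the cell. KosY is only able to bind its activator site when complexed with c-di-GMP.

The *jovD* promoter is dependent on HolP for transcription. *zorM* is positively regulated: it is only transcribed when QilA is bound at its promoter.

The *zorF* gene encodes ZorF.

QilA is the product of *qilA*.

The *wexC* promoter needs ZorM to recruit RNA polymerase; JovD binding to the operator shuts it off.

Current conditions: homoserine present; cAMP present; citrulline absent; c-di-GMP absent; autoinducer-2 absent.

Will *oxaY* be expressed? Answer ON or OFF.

OFF

cAMP is present, so QuvM is active.
c-di-GMP is absent, so KosY is inactive.
With repressor QuvM bound, *qilA* is not transcribed.
So QilA is not produced.
Required activator QilA is absent, so *zorM* is not transcribed.
So ZorM is not produced.
Homoserine is present, so HolP is active.
No repressor is bound and HolP is active, so *jovD* is transcribed.
So JovD is produced and active.
With repressor JovD bound, *wexC* is not transcribed.
So WexC is not produced.
Citrulline is absent, so HolW is inactive.
SovS is produced constitutively and is active.
No repressor is bound and SovS is active, so *temE* is transcribed.
So TemE is produced and active.
Autoinducer-2 is absent, so GorE is inactive.
With no repressor bound, *zorF* is transcribed.
So ZorF is produced and active.
With repressor ZorF bound, *nerU* is not transcribed.
So NerU is not produced.
No repressor is bound and TemE is active, so *sovD* is transcribed.
So SovD is produced and active.
With repressor SovD bound, *temK* is not transcribed.
So TemK is not produced.
Required activator TemK is absent, so *oxaY* is not transcribed.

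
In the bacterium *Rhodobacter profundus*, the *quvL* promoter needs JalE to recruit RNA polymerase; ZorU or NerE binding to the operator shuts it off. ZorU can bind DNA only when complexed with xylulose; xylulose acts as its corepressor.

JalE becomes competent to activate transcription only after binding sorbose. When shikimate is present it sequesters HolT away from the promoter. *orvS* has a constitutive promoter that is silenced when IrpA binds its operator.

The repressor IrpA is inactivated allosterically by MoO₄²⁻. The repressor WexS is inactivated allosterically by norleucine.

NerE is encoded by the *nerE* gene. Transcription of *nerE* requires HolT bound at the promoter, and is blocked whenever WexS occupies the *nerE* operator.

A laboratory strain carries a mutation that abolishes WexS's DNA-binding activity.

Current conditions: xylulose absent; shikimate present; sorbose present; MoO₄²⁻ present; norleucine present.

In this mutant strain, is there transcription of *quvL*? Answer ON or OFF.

ON

Sorbose is present, so JalE is active.
Xylulose is absent, so ZorU is inactive.
Shikimate is present, so HolT is inactive.
WexS is non-functional in this strain, so it has no effect.
Required activator HolT is absent, so *nerE* is not transcribed.
So NerE is not produced.
No repressor is bound and JalE is active, so *quvL* is transcribed.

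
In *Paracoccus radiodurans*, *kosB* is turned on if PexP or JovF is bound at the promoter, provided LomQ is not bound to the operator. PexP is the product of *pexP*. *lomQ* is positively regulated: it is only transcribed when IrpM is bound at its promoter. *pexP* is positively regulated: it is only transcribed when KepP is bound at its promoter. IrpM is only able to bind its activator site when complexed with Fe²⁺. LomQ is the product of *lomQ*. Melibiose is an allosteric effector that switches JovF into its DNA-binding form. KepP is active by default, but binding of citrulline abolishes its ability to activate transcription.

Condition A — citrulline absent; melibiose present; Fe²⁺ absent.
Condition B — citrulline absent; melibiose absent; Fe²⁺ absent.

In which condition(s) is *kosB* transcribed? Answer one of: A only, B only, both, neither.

Condition A:
Citrulline is absent, so KepP is active.
No repressor is bound and KepP is active, so *pexP* is transcribed.
So PexP is produced and active.
Melibiose is present, so JovF is active.
Fe²⁺ is absent, so IrpM is inactive.
Required activator IrpM is absent, so *lomQ* is not transcribed.
So LomQ is not produced.
Activator PexP is present, so *kosB* is transcribed.
→ *kosB* is ON in A.
Condition B:
Citrulline is absent, so KepP is active.
No repressor is bound and KepP is active, so *pexP* is transcribed.
So PexP is produced and active.
Melibiose is absent, so JovF is inactive.
Fe²⁺ is absent, so IrpM is inactive.
Required activator IrpM is absent, so *lomQ* is not transcribed.
So LomQ is not produced.
Activator PexP is present, so *kosB* is transcribed.
→ *kosB* is ON in B.

both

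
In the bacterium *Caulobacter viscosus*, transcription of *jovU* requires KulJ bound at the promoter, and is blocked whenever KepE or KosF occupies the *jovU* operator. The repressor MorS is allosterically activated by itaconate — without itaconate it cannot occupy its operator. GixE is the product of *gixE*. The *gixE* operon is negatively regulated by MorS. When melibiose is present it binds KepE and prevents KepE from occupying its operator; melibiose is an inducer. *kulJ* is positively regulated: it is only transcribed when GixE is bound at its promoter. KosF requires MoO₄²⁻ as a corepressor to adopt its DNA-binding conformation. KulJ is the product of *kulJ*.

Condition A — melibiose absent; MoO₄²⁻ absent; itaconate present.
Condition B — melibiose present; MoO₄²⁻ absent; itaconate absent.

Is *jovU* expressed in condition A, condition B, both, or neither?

Condition A:
Melibiose is absent, so KepE is active.
MoO₄²⁻ is absent, so KosF is inactive.
Itaconate is present, so MorS is active.
With repressor MorS bound, *gixE* is not transcribed.
So GixE is not produced.
Required activator GixE is absent, so *kulJ* is not transcribed.
So KulJ is not produced.
With repressor KepE bound, *jovU* is not transcribed.
→ *jovU* is OFF in A.
Condition B:
Melibiose is present, so KepE is inactive.
MoO₄²⁻ is absent, so KosF is inactive.
Itaconate is absent, so MorS is inactive.
With no repressor bound, *gixE* is transcribed.
So GixE is produced and active.
No repressor is bound and GixE is active, so *kulJ* is transcribed.
So KulJ is produced and active.
No repressor is bound and KulJ is active, so *jovU* is transcribed.
→ *jovU* is ON in B.

B only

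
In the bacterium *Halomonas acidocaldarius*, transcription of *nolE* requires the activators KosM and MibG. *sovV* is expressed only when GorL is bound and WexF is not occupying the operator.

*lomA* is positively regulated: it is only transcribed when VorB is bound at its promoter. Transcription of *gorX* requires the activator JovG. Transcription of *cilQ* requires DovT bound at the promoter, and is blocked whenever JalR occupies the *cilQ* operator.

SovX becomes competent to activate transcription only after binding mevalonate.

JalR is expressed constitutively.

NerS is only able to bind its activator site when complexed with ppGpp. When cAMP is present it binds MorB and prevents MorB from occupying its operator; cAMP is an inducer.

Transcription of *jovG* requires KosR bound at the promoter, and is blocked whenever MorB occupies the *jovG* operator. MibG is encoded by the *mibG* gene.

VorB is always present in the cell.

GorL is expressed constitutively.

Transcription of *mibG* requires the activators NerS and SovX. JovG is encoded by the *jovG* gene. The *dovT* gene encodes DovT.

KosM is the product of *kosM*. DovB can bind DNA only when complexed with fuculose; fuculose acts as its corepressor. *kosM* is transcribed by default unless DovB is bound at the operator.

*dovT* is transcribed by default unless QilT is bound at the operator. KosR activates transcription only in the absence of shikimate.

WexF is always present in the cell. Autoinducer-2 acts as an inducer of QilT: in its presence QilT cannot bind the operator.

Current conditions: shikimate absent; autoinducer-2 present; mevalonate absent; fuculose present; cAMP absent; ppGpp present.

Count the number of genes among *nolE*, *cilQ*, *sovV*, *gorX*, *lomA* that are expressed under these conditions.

1

Fuculose is present, so DovB is active.
With repressor DovB bound, *kosM* is not transcribed.
So KosM is not produced.
ppGpp is present, so NerS is active.
Mevalonate is absent, so SovX is inactive.
Required activator SovX is absent, so *mibG* is not transcribed.
So MibG is not produced.
Required activator KosM is absent, so *nolE* is not transcribed.
→ *nolE* is OFF.
Autoinducer-2 is present, so QilT is inactive.
With no repressor bound, *dovT* is transcribed.
So DovT is produced and active.
JalR is produced constitutively and is active.
With repressor JalR bound, *cilQ* is not transcribed.
→ *cilQ* is OFF.
WexF is produced constitutively and is active.
GorL is produced constitutively and is active.
With repressor WexF bound, *sovV* is not transcribed.
→ *sovV* is OFF.
Shikimate is absent, so KosR is active.
cAMP is absent, so MorB is active.
With repressor MorB bound, *jovG* is not transcribed.
So JovG is not produced.
Required activator JovG is absent, so *gorX* is not transcribed.
→ *gorX* is OFF.
VorB is produced constitutively and is active.
No repressor is bound and VorB is active, so *lomA* is transcribed.
→ *lomA* is ON.
1 of the 5 genes is transcribed.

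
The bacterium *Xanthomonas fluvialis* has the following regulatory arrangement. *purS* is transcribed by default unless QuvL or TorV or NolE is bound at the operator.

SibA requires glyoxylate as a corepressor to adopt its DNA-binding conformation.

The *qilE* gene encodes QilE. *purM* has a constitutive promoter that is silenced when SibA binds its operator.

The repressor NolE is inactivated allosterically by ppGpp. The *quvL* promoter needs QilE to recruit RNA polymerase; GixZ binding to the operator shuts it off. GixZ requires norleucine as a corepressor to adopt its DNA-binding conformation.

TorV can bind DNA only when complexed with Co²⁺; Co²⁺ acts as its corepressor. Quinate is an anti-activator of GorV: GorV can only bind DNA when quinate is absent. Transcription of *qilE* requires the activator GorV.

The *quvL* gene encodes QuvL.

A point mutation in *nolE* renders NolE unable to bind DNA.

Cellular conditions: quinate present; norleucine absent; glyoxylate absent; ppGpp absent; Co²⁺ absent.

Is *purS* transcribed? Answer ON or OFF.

ON

Norleucine is absent, so GixZ is inactive.
Quinate is present, so GorV is inactive.
Required activator GorV is absent, so *qilE* is not transcribed.
So QilE is not produced.
Required activator QilE is absent, so *quvL* is not transcribed.
So QuvL is not produced.
Co²⁺ is absent, so TorV is inactive.
NolE is non-functional in this strain, so it has no effect.
With no repressor bound, *purS* is transcribed.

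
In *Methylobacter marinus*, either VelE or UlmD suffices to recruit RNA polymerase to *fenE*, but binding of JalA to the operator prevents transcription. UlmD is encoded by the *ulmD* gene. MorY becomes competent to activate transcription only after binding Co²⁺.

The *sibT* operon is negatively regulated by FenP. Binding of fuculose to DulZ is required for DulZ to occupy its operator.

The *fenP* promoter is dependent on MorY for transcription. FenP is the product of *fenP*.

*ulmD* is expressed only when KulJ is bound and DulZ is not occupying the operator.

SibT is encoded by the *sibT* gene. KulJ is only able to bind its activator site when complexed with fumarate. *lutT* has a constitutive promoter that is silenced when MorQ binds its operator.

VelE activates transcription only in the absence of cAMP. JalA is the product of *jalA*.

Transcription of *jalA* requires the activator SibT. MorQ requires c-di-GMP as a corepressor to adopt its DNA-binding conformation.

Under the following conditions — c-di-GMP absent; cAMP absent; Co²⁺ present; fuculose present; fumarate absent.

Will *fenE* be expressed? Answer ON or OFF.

cAMP is absent, so VelE is active.
Fuculose is present, so DulZ is active.
Fumarate is absent, so KulJ is inactive.
With repressor DulZ bound, *ulmD* is not transcribed.
So UlmD is not produced.
Co²⁺ is present, so MorY is active.
No repressor is bound and MorY is active, so *fenP* is transcribed.
So FenP is produced and active.
With repressor FenP bound, *sibT* is not transcribed.
So SibT is not produced.
Required activator SibT is absent, so *jalA* is not transcribed.
So JalA is not produced.
Activator VelE is present, so *fenE* is transcribed.

ON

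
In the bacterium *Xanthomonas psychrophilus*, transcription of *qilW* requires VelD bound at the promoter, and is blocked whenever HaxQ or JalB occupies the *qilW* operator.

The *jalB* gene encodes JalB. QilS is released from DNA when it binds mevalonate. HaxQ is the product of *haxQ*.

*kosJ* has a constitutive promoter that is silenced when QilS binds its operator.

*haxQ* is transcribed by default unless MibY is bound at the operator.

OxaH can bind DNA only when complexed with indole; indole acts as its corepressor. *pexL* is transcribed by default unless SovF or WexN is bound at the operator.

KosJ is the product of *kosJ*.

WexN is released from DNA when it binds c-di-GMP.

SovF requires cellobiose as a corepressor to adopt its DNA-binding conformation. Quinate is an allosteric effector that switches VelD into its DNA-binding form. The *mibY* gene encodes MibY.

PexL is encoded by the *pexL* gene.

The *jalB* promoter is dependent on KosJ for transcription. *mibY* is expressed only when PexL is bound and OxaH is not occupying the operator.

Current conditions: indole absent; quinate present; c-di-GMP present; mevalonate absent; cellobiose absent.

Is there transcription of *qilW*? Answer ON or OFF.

Indole is absent, so OxaH is inactive.
Cellobiose is absent, so SovF is inactive.
c-di-GMP is present, so WexN is inactive.
With no repressor bound, *pexL* is transcribed.
So PexL is produced and active.
No repressor is bound and PexL is active, so *mibY* is transcribed.
So MibY is produced and active.
With repressor MibY bound, *haxQ* is not transcribed.
So HaxQ is not produced.
Mevalonate is absent, so QilS is active.
With repressor QilS bound, *kosJ* is not transcribed.
So KosJ is not produced.
Required activator KosJ is absent, so *jalB* is not transcribed.
So JalB is not produced.
Quinate is present, so VelD is active.
No repressor is bound and VelD is active, so *qilW* is transcribed.

ON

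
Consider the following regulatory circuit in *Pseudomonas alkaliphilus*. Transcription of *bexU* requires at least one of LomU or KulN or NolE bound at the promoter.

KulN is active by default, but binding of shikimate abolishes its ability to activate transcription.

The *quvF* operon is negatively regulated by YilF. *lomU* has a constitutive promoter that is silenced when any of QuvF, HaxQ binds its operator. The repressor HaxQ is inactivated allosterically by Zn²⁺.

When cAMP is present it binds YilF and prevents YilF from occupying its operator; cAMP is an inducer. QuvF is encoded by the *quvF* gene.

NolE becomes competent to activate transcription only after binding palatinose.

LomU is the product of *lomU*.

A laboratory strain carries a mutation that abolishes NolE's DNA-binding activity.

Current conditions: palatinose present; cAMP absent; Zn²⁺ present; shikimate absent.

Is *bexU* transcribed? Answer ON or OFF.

ON

cAMP is absent, so YilF is active.
With repressor YilF bound, *quvF* is not transcribed.
So QuvF is not produced.
Zn²⁺ is present, so HaxQ is inactive.
With no repressor bound, *lomU* is transcribed.
So LomU is produced and active.
Shikimate is absent, so KulN is active.
NolE is non-functional in this strain, so it has no effect.
Activator LomU is present, so *bexU* is transcribed.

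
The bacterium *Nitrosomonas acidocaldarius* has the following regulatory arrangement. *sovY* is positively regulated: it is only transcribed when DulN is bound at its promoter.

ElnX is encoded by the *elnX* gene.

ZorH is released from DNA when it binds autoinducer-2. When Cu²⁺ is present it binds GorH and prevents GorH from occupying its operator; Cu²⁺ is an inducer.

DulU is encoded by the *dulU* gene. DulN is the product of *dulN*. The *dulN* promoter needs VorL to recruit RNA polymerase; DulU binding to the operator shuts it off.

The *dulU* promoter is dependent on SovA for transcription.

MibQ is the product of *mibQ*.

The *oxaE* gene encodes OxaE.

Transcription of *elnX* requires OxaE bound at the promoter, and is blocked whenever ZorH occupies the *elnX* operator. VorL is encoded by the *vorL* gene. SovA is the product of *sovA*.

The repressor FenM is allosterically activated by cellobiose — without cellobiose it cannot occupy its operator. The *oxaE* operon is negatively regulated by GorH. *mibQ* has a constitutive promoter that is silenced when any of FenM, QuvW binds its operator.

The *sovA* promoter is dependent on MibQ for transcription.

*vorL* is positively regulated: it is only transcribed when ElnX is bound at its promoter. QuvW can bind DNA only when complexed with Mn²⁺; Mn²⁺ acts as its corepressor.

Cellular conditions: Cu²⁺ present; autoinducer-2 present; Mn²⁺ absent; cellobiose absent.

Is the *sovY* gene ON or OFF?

Cellobiose is absent, so FenM is inactive.
Mn²⁺ is absent, so QuvW is inactive.
With no repressor bound, *mibQ* is transcribed.
So MibQ is produced and active.
No repressor is bound and MibQ is active, so *sovA* is transcribed.
So SovA is produced and active.
No repressor is bound and SovA is active, so *dulU* is transcribed.
So DulU is produced and active.
Cu²⁺ is present, so GorH is inactive.
With no repressor bound, *oxaE* is transcribed.
So OxaE is produced and active.
Autoinducer-2 is present, so ZorH is inactive.
No repressor is bound and OxaE is active, so *elnX* is transcribed.
So ElnX is produced and active.
No repressor is bound and ElnX is active, so *vorL* is transcribed.
So VorL is produced and active.
With repressor DulU bound, *dulN* is not transcribed.
So DulN is not produced.
Required activator DulN is absent, so *sovY* is not transcribed.

OFF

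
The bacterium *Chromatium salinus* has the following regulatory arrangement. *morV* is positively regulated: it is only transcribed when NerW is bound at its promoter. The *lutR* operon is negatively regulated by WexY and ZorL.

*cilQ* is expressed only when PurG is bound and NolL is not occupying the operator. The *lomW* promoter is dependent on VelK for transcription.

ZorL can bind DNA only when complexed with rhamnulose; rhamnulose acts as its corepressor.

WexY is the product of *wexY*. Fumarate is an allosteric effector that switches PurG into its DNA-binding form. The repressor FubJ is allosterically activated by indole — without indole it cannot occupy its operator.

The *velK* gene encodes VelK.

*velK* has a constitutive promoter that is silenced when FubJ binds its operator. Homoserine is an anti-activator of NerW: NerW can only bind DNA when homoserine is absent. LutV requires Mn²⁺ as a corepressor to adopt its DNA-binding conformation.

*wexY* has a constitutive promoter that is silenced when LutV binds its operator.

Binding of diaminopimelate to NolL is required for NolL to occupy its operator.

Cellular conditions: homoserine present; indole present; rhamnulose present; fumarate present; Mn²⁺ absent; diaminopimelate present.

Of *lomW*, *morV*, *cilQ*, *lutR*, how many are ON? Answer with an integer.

0

Indole is present, so FubJ is active.
With repressor FubJ bound, *velK* is not transcribed.
So VelK is not produced.
Required activator VelK is absent, so *lomW* is not transcribed.
→ *lomW* is OFF.
Homoserine is present, so NerW is inactive.
Required activator NerW is absent, so *morV* is not transcribed.
→ *morV* is OFF.
Fumarate is present, so PurG is active.
Diaminopimelate is present, so NolL is active.
With repressor NolL bound, *cilQ* is not transcribed.
→ *cilQ* is OFF.
Mn²⁺ is absent, so LutV is inactive.
With no repressor bound, *wexY* is transcribed.
So WexY is produced and active.
Rhamnulose is present, so ZorL is active.
With repressor WexY bound, *lutR* is not transcribed.
→ *lutR* is OFF.
0 of the 4 genes are transcribed.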